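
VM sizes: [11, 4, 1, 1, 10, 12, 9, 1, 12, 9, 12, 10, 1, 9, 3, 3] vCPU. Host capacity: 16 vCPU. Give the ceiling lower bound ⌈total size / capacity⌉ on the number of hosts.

7

Total size = 11 + 4 + 1 + 1 + 10 + 12 + 9 + 1 + 12 + 9 + 12 + 10 + 1 + 9 + 3 + 3 = 108 vCPU.
⌈108 / 16⌉ = 7.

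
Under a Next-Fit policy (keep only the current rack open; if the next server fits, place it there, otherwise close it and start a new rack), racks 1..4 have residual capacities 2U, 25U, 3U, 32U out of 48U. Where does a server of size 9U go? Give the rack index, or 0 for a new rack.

4

Next-Fit only looks at rack 4, which has 32U free.
9U fits there.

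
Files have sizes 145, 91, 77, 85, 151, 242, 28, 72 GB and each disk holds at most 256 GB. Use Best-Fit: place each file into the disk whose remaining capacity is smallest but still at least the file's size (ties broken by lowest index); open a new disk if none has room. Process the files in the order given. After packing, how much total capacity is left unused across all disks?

133

disk 1: place 145 GB, 111 GB left
disk 1: place 91 GB, 20 GB left
disk 2: place 77 GB, 179 GB left
disk 2: place 85 GB, 94 GB left
disk 3: place 151 GB, 105 GB left
disk 4: place 242 GB, 14 GB left
disk 2: place 28 GB, 66 GB left
disk 3: place 72 GB, 33 GB left
4 disks × 256 GB = 1024 GB; used 891 GB; unused 133 GB.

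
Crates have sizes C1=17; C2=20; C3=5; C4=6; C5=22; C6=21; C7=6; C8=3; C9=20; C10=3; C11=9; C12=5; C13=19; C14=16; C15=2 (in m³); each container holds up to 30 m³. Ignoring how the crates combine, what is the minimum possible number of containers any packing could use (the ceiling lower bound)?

6 containers

Total size = 17 + 20 + 5 + 6 + 22 + 21 + 6 + 3 + 20 + 3 + 9 + 5 + 19 + 16 + 2 = 174 m³.
⌈174 / 30⌉ = 6.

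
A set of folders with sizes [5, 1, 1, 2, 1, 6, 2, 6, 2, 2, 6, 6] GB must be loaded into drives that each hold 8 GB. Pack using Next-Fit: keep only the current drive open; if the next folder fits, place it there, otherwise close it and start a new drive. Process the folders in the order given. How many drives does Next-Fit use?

6

5 GB → drive 1 (remaining 3 GB)
1 GB → drive 1 (remaining 2 GB)
1 GB → drive 1 (remaining 1 GB)
2 GB → drive 2 (remaining 6 GB)
1 GB → drive 2 (remaining 5 GB)
6 GB → drive 3 (remaining 2 GB)
2 GB → drive 3 (remaining 0 GB)
6 GB → drive 4 (remaining 2 GB)
2 GB → drive 4 (remaining 0 GB)
2 GB → drive 5 (remaining 6 GB)
6 GB → drive 5 (remaining 0 GB)
6 GB → drive 6 (remaining 2 GB)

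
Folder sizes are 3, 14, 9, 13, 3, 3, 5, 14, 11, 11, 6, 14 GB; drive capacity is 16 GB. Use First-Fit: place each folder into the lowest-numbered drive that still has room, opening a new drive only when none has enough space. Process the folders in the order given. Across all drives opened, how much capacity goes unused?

22

3 GB → drive 1 (remaining 13 GB)
14 GB → drive 2 (remaining 2 GB)
9 GB → drive 1 (remaining 4 GB)
13 GB → drive 3 (remaining 3 GB)
3 GB → drive 1 (remaining 1 GB)
3 GB → drive 3 (remaining 0 GB)
5 GB → drive 4 (remaining 11 GB)
14 GB → drive 5 (remaining 2 GB)
11 GB → drive 4 (remaining 0 GB)
11 GB → drive 6 (remaining 5 GB)
6 GB → drive 7 (remaining 10 GB)
14 GB → drive 8 (remaining 2 GB)
8 drives × 16 GB = 128 GB; used 106 GB; unused 22 GB.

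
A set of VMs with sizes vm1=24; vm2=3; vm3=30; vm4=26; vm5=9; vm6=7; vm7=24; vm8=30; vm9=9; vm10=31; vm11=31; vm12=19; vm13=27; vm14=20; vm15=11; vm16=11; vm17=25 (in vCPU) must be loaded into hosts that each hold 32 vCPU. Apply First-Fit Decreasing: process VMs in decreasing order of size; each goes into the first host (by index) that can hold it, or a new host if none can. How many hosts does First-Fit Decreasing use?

Sorted descending: 31, 31, 30, 30, 27, 26, 25, 24, 24, 20, 19, 11, 11, 9, 9, 7, 3.
31 vCPU → host 1 (remaining 1 vCPU)
31 vCPU → host 2 (remaining 1 vCPU)
30 vCPU → host 3 (remaining 2 vCPU)
30 vCPU → host 4 (remaining 2 vCPU)
27 vCPU → host 5 (remaining 5 vCPU)
26 vCPU → host 6 (remaining 6 vCPU)
25 vCPU → host 7 (remaining 7 vCPU)
24 vCPU → host 8 (remaining 8 vCPU)
24 vCPU → host 9 (remaining 8 vCPU)
20 vCPU → host 10 (remaining 12 vCPU)
19 vCPU → host 11 (remaining 13 vCPU)
11 vCPU → host 10 (remaining 1 vCPU)
11 vCPU → host 11 (remaining 2 vCPU)
9 vCPU → host 12 (remaining 23 vCPU)
9 vCPU → host 12 (remaining 14 vCPU)
7 vCPU → host 7 (remaining 0 vCPU)
3 vCPU → host 5 (remaining 2 vCPU)
Final hosts: [31] [31] [30] [30] [27,3] [26] [25,7] [24] [24] [20,11] [19,11] [9,9].

12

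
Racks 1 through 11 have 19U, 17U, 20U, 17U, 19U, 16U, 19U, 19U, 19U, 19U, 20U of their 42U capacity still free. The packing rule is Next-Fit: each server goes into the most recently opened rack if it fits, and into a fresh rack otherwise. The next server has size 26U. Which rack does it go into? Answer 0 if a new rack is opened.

0

Next-Fit only looks at rack 11, which has 20U free.
26U does not fit, so a new rack is opened.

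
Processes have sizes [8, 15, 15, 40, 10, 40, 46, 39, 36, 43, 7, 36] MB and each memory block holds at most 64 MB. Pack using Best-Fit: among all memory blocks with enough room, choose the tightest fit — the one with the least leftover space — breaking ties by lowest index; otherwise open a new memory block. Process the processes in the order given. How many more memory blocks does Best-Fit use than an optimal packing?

Best-Fit: [8,15,15] [40,10,7] [40] [46] [39] [36] [43] [36] → 8 memory blocks.
7 processes exceed 32 MB (half the capacity), and no two of those can share a memory block, so at least 7 memory blocks are needed.
An optimal packing achieves that bound: [46,15] [43,15] [40,10,8] [40,7] [39] [36] [36] → 7 memory blocks.
Excess: 8 − 7 = 1.

1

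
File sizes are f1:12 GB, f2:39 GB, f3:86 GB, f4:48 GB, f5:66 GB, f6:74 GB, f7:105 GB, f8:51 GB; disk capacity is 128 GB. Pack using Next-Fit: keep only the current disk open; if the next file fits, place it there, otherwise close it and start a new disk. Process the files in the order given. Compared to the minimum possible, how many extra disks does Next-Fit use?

Next-Fit: [12,39] [86] [48,66] [74] [105] [51] → 6 disks.
Total size 481 GB; any packing needs at least ⌈481/128⌉ = 4 disks.
An optimal packing achieves that bound: [105,12] [86,39] [74,51] [66,48] → 4 disks.
Excess: 6 − 4 = 2.

2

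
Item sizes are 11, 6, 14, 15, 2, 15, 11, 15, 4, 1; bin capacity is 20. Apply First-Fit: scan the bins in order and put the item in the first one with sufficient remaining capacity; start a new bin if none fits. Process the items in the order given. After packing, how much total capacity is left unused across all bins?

26

11 → bin 1 (remaining 9)
6 → bin 1 (remaining 3)
14 → bin 2 (remaining 6)
15 → bin 3 (remaining 5)
2 → bin 1 (remaining 1)
15 → bin 4 (remaining 5)
11 → bin 5 (remaining 9)
15 → bin 6 (remaining 5)
4 → bin 2 (remaining 2)
1 → bin 1 (remaining 0)
6 bins × 20 = 120; used 94; unused 26.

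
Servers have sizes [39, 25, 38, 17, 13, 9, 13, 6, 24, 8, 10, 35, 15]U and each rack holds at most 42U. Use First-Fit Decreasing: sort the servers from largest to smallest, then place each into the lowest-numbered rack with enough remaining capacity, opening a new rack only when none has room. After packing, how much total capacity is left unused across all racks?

42

Sorted descending: 39, 38, 35, 25, 24, 17, 15, 13, 13, 10, 9, 8, 6.
rack 1: place 39U, 3U left
rack 2: place 38U, 4U left
rack 3: place 35U, 7U left
rack 4: place 25U, 17U left
rack 5: place 24U, 18U left
rack 4: place 17U, 0U left
rack 5: place 15U, 3U left
rack 6: place 13U, 29U left
rack 6: place 13U, 16U left
rack 6: place 10U, 6U left
rack 7: place 9U, 33U left
rack 7: place 8U, 25U left
rack 3: place 6U, 1U left
7 racks × 42U = 294U; used 252U; unused 42U.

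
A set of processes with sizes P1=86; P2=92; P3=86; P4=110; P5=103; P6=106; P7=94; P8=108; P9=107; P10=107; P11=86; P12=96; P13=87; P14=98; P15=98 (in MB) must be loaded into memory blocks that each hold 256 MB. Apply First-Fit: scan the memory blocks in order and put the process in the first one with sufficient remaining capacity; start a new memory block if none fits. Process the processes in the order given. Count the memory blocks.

Put P1 (86 MB) in memory block 1; 170 MB remain.
Put P2 (92 MB) in memory block 1; 78 MB remain.
Put P3 (86 MB) in memory block 2; 170 MB remain.
Put P4 (110 MB) in memory block 2; 60 MB remain.
Put P5 (103 MB) in memory block 3; 153 MB remain.
Put P6 (106 MB) in memory block 3; 47 MB remain.
Put P7 (94 MB) in memory block 4; 162 MB remain.
Put P8 (108 MB) in memory block 4; 54 MB remain.
Put P9 (107 MB) in memory block 5; 149 MB remain.
Put P10 (107 MB) in memory block 5; 42 MB remain.
Put P11 (86 MB) in memory block 6; 170 MB remain.
Put P12 (96 MB) in memory block 6; 74 MB remain.
Put P13 (87 MB) in memory block 7; 169 MB remain.
Put P14 (98 MB) in memory block 7; 71 MB remain.
Put P15 (98 MB) in memory block 8; 158 MB remain.

8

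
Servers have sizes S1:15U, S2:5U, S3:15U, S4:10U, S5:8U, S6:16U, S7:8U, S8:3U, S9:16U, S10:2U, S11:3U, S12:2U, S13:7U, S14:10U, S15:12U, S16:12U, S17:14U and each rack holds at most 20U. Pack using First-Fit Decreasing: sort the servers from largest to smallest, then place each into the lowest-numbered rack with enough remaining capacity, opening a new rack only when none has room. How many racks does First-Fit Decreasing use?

Sorted descending: 16, 16, 15, 15, 14, 12, 12, 10, 10, 8, 8, 7, 5, 3, 3, 2, 2.
Put 16U in rack 1; 4U remain.
Put 16U in rack 2; 4U remain.
Put 15U in rack 3; 5U remain.
Put 15U in rack 4; 5U remain.
Put 14U in rack 5; 6U remain.
Put 12U in rack 6; 8U remain.
Put 12U in rack 7; 8U remain.
Put 10U in rack 8; 10U remain.
Put 10U in rack 8; 0U remain.
Put 8U in rack 6; 0U remain.
Put 8U in rack 7; 0U remain.
Put 7U in rack 9; 13U remain.
Put 5U in rack 3; 0U remain.
Put 3U in rack 1; 1U remain.
Put 3U in rack 2; 1U remain.
Put 2U in rack 4; 3U remain.
Put 2U in rack 4; 1U remain.
Final racks: [16,3] [16,3] [15,5] [15,2,2] [14] [12,8] [12,8] [10,10] [7].

9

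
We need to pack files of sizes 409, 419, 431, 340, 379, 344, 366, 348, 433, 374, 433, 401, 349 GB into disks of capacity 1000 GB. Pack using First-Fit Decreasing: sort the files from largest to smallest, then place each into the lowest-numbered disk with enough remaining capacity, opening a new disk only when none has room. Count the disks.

7

Sorted descending: 433, 433, 431, 419, 409, 401, 379, 374, 366, 349, 348, 344, 340.
Put 433 GB in disk 1; 567 GB remain.
Put 433 GB in disk 1; 134 GB remain.
Put 431 GB in disk 2; 569 GB remain.
Put 419 GB in disk 2; 150 GB remain.
Put 409 GB in disk 3; 591 GB remain.
Put 401 GB in disk 3; 190 GB remain.
Put 379 GB in disk 4; 621 GB remain.
Put 374 GB in disk 4; 247 GB remain.
Put 366 GB in disk 5; 634 GB remain.
Put 349 GB in disk 5; 285 GB remain.
Put 348 GB in disk 6; 652 GB remain.
Put 344 GB in disk 6; 308 GB remain.
Put 340 GB in disk 7; 660 GB remain.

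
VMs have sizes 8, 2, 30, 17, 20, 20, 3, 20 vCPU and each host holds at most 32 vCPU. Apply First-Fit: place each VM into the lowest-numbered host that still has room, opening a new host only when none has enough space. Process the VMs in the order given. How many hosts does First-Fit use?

8 vCPU → host 1 (remaining 24 vCPU)
2 vCPU → host 1 (remaining 22 vCPU)
30 vCPU → host 2 (remaining 2 vCPU)
17 vCPU → host 1 (remaining 5 vCPU)
20 vCPU → host 3 (remaining 12 vCPU)
20 vCPU → host 4 (remaining 12 vCPU)
3 vCPU → host 1 (remaining 2 vCPU)
20 vCPU → host 5 (remaining 12 vCPU)
Final hosts: [8,2,17,3] [30] [20] [20] [20].

5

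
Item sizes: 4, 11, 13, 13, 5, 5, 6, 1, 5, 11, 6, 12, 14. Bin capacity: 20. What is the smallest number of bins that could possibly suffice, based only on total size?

6

Total size = 4 + 11 + 13 + 13 + 5 + 5 + 6 + 1 + 5 + 11 + 6 + 12 + 14 = 106.
⌈106 / 20⌉ = 6.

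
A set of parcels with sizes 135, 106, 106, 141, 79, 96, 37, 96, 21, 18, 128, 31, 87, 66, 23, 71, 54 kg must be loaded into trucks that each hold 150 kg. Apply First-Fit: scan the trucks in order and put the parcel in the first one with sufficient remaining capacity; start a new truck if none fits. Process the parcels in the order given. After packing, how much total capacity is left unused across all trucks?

truck 1: place 135 kg, 15 kg left
truck 2: place 106 kg, 44 kg left
truck 3: place 106 kg, 44 kg left
truck 4: place 141 kg, 9 kg left
truck 5: place 79 kg, 71 kg left
truck 6: place 96 kg, 54 kg left
truck 2: place 37 kg, 7 kg left
truck 7: place 96 kg, 54 kg left
truck 3: place 21 kg, 23 kg left
truck 3: place 18 kg, 5 kg left
truck 8: place 128 kg, 22 kg left
truck 5: place 31 kg, 40 kg left
truck 9: place 87 kg, 63 kg left
truck 10: place 66 kg, 84 kg left
truck 5: place 23 kg, 17 kg left
truck 10: place 71 kg, 13 kg left
truck 6: place 54 kg, 0 kg left
10 trucks × 150 kg = 1500 kg; used 1295 kg; unused 205 kg.

205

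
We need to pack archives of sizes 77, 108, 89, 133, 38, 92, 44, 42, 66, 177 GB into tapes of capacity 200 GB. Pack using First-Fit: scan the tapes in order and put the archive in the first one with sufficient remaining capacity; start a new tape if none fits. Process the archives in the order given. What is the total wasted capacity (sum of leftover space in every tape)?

Put 77 GB in tape 1; 123 GB remain.
Put 108 GB in tape 1; 15 GB remain.
Put 89 GB in tape 2; 111 GB remain.
Put 133 GB in tape 3; 67 GB remain.
Put 38 GB in tape 2; 73 GB remain.
Put 92 GB in tape 4; 108 GB remain.
Put 44 GB in tape 2; 29 GB remain.
Put 42 GB in tape 3; 25 GB remain.
Put 66 GB in tape 4; 42 GB remain.
Put 177 GB in tape 5; 23 GB remain.
5 tapes × 200 GB = 1000 GB; used 866 GB; unused 134 GB.

134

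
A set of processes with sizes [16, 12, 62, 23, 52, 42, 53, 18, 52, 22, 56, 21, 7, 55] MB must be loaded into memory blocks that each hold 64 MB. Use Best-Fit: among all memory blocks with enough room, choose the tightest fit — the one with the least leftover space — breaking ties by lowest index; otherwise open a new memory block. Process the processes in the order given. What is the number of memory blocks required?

Put 16 MB in memory block 1; 48 MB remain.
Put 12 MB in memory block 1; 36 MB remain.
Put 62 MB in memory block 2; 2 MB remain.
Put 23 MB in memory block 1; 13 MB remain.
Put 52 MB in memory block 3; 12 MB remain.
Put 42 MB in memory block 4; 22 MB remain.
Put 53 MB in memory block 5; 11 MB remain.
Put 18 MB in memory block 4; 4 MB remain.
Put 52 MB in memory block 6; 12 MB remain.
Put 22 MB in memory block 7; 42 MB remain.
Put 56 MB in memory block 8; 8 MB remain.
Put 21 MB in memory block 7; 21 MB remain.
Put 7 MB in memory block 8; 1 MB remain.
Put 55 MB in memory block 9; 9 MB remain.
Final memory blocks: [16,12,23] [62] [52] [42,18] [53] [52] [22,21] [56,7] [55].

9 memory blocks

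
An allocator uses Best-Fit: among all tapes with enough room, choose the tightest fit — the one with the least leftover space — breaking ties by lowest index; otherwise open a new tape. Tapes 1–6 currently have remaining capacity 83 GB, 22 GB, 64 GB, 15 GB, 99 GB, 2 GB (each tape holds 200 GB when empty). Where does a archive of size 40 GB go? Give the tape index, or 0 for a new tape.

Tapes with room: tape 1 (83 GB), tape 3 (64 GB), tape 5 (99 GB).
Tightest fit is tape 3 with 64 GB free.

3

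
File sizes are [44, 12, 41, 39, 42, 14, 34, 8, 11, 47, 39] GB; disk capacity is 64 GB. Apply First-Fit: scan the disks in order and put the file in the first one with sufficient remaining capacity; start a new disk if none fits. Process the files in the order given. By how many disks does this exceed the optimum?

0

First-Fit: [44,12,8] [41,14] [39,11] [42] [34] [47] [39] → 7 disks.
7 files exceed 32 GB (half the capacity), and no two of those can share a disk, so at least 7 disks are needed.
So 7 is already optimal.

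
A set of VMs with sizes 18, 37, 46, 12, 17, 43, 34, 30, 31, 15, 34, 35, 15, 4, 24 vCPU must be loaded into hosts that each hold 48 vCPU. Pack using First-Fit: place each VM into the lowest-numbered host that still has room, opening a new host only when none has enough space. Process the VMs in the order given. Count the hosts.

10

Put 18 vCPU in host 1; 30 vCPU remain.
Put 37 vCPU in host 2; 11 vCPU remain.
Put 46 vCPU in host 3; 2 vCPU remain.
Put 12 vCPU in host 1; 18 vCPU remain.
Put 17 vCPU in host 1; 1 vCPU remain.
Put 43 vCPU in host 4; 5 vCPU remain.
Put 34 vCPU in host 5; 14 vCPU remain.
Put 30 vCPU in host 6; 18 vCPU remain.
Put 31 vCPU in host 7; 17 vCPU remain.
Put 15 vCPU in host 6; 3 vCPU remain.
Put 34 vCPU in host 8; 14 vCPU remain.
Put 35 vCPU in host 9; 13 vCPU remain.
Put 15 vCPU in host 7; 2 vCPU remain.
Put 4 vCPU in host 2; 7 vCPU remain.
Put 24 vCPU in host 10; 24 vCPU remain.
Final hosts: [18,12,17] [37,4] [46] [43] [34] [30,15] [31,15] [34] [35] [24].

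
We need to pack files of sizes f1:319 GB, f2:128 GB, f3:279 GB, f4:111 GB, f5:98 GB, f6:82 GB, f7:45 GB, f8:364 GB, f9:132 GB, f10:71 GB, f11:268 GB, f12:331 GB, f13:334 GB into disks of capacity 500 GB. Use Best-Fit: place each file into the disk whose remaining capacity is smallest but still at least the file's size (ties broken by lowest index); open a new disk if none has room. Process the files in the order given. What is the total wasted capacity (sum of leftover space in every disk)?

Put f1 (319 GB) in disk 1; 181 GB remain.
Put f2 (128 GB) in disk 1; 53 GB remain.
Put f3 (279 GB) in disk 2; 221 GB remain.
Put f4 (111 GB) in disk 2; 110 GB remain.
Put f5 (98 GB) in disk 2; 12 GB remain.
Put f6 (82 GB) in disk 3; 418 GB remain.
Put f7 (45 GB) in disk 1; 8 GB remain.
Put f8 (364 GB) in disk 3; 54 GB remain.
Put f9 (132 GB) in disk 4; 368 GB remain.
Put f10 (71 GB) in disk 4; 297 GB remain.
Put f11 (268 GB) in disk 4; 29 GB remain.
Put f12 (331 GB) in disk 5; 169 GB remain.
Put f13 (334 GB) in disk 6; 166 GB remain.
6 disks × 500 GB = 3000 GB; used 2562 GB; unused 438 GB.

438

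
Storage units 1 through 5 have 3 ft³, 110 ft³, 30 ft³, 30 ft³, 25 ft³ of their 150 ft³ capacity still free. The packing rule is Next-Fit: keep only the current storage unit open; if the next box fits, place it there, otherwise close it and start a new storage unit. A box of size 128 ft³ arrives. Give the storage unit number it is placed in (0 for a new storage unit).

0

Next-Fit only looks at storage unit 5, which has 25 ft³ free.
128 ft³ does not fit, so a new storage unit is opened.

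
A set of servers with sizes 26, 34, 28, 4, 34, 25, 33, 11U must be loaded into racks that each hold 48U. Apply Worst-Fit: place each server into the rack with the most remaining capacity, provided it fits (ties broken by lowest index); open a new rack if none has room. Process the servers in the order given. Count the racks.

6

26U → rack 1 (remaining 22U)
34U → rack 2 (remaining 14U)
28U → rack 3 (remaining 20U)
4U → rack 1 (remaining 18U)
34U → rack 4 (remaining 14U)
25U → rack 5 (remaining 23U)
33U → rack 6 (remaining 15U)
11U → rack 5 (remaining 12U)
Final racks: [26,4] [34] [28] [34] [25,11] [33].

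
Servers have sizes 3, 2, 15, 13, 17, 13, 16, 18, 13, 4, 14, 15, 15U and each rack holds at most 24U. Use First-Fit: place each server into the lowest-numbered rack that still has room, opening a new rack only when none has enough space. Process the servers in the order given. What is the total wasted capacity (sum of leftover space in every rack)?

82

rack 1: place 3U, 21U left
rack 1: place 2U, 19U left
rack 1: place 15U, 4U left
rack 2: place 13U, 11U left
rack 3: place 17U, 7U left
rack 4: place 13U, 11U left
rack 5: place 16U, 8U left
rack 6: place 18U, 6U left
rack 7: place 13U, 11U left
rack 1: place 4U, 0U left
rack 8: place 14U, 10U left
rack 9: place 15U, 9U left
rack 10: place 15U, 9U left
10 racks × 24U = 240U; used 158U; unused 82U.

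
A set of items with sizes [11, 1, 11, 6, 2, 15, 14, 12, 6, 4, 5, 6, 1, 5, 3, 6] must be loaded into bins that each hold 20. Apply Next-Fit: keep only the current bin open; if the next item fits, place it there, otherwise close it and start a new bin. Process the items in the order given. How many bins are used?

Put 11 in bin 1; 9 remain.
Put 1 in bin 1; 8 remain.
Put 11 in bin 2; 9 remain.
Put 6 in bin 2; 3 remain.
Put 2 in bin 2; 1 remain.
Put 15 in bin 3; 5 remain.
Put 14 in bin 4; 6 remain.
Put 12 in bin 5; 8 remain.
Put 6 in bin 5; 2 remain.
Put 4 in bin 6; 16 remain.
Put 5 in bin 6; 11 remain.
Put 6 in bin 6; 5 remain.
Put 1 in bin 6; 4 remain.
Put 5 in bin 7; 15 remain.
Put 3 in bin 7; 12 remain.
Put 6 in bin 7; 6 remain.
Final bins: [11,1] [11,6,2] [15] [14] [12,6] [4,5,6,1] [5,3,6].

7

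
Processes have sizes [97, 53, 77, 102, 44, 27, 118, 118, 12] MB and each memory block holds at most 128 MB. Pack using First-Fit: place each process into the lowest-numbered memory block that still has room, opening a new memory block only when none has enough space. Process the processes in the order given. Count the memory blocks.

6

97 MB → memory block 1 (remaining 31 MB)
53 MB → memory block 2 (remaining 75 MB)
77 MB → memory block 3 (remaining 51 MB)
102 MB → memory block 4 (remaining 26 MB)
44 MB → memory block 2 (remaining 31 MB)
27 MB → memory block 1 (remaining 4 MB)
118 MB → memory block 5 (remaining 10 MB)
118 MB → memory block 6 (remaining 10 MB)
12 MB → memory block 2 (remaining 19 MB)
Final memory blocks: [97,27] [53,44,12] [77] [102] [118] [118].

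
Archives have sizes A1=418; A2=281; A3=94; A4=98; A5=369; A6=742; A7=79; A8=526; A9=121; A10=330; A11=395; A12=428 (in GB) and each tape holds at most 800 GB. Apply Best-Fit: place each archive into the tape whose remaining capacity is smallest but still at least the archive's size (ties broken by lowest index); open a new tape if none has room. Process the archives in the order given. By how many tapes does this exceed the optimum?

1

Best-Fit: [418,281,94] [98,369,79,121] [742] [526] [330,395] [428] → 6 tapes.
Total size 3881 GB; any packing needs at least ⌈3881/800⌉ = 5 tapes.
An optimal packing achieves that bound: [742] [526,98,94,79] [428,369] [418,330] [395,281,121] → 5 tapes.
Excess: 6 − 5 = 1.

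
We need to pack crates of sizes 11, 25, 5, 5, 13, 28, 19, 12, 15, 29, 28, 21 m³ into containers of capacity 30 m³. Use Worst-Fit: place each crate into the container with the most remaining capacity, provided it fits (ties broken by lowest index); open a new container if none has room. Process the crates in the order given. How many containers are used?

11 m³ → container 1 (remaining 19 m³)
25 m³ → container 2 (remaining 5 m³)
5 m³ → container 1 (remaining 14 m³)
5 m³ → container 1 (remaining 9 m³)
13 m³ → container 3 (remaining 17 m³)
28 m³ → container 4 (remaining 2 m³)
19 m³ → container 5 (remaining 11 m³)
12 m³ → container 3 (remaining 5 m³)
15 m³ → container 6 (remaining 15 m³)
29 m³ → container 7 (remaining 1 m³)
28 m³ → container 8 (remaining 2 m³)
21 m³ → container 9 (remaining 9 m³)

9 containers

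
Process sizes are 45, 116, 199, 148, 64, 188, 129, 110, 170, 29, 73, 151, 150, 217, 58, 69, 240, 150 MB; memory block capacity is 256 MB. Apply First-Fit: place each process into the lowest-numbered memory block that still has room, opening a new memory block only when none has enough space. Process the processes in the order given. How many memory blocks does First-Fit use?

45 MB → memory block 1 (remaining 211 MB)
116 MB → memory block 1 (remaining 95 MB)
199 MB → memory block 2 (remaining 57 MB)
148 MB → memory block 3 (remaining 108 MB)
64 MB → memory block 1 (remaining 31 MB)
188 MB → memory block 4 (remaining 68 MB)
129 MB → memory block 5 (remaining 127 MB)
110 MB → memory block 5 (remaining 17 MB)
170 MB → memory block 6 (remaining 86 MB)
29 MB → memory block 1 (remaining 2 MB)
73 MB → memory block 3 (remaining 35 MB)
151 MB → memory block 7 (remaining 105 MB)
150 MB → memory block 8 (remaining 106 MB)
217 MB → memory block 9 (remaining 39 MB)
58 MB → memory block 4 (remaining 10 MB)
69 MB → memory block 6 (remaining 17 MB)
240 MB → memory block 10 (remaining 16 MB)
150 MB → memory block 11 (remaining 106 MB)
Final memory blocks: [45,116,64,29] [199] [148,73] [188,58] [129,110] [170,69] [151] [150] [217] [240] [150].

11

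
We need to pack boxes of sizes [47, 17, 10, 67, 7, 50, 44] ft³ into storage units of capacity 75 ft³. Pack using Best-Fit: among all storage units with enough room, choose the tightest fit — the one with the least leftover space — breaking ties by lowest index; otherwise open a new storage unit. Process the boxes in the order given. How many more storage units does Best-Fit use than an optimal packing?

0

Best-Fit: [47,17,10] [67,7] [50] [44] → 4 storage units.
Total size 242 ft³; any packing needs at least ⌈242/75⌉ = 4 storage units.
So 4 is already optimal.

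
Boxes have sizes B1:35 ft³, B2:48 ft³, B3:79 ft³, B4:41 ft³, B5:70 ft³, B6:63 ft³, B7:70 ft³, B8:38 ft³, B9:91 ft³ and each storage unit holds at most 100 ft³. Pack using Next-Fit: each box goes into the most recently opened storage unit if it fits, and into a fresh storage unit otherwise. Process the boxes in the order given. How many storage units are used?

storage unit 1: place B1 (35 ft³), 65 ft³ left
storage unit 1: place B2 (48 ft³), 17 ft³ left
storage unit 2: place B3 (79 ft³), 21 ft³ left
storage unit 3: place B4 (41 ft³), 59 ft³ left
storage unit 4: place B5 (70 ft³), 30 ft³ left
storage unit 5: place B6 (63 ft³), 37 ft³ left
storage unit 6: place B7 (70 ft³), 30 ft³ left
storage unit 7: place B8 (38 ft³), 62 ft³ left
storage unit 8: place B9 (91 ft³), 9 ft³ left
Final storage units: [35,48] [79] [41] [70] [63] [70] [38] [91].

8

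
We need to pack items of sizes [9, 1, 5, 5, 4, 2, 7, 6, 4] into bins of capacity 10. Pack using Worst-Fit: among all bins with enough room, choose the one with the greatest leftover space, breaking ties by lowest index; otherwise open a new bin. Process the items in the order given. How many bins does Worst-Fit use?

5 bins

9 → bin 1 (remaining 1)
1 → bin 1 (remaining 0)
5 → bin 2 (remaining 5)
5 → bin 2 (remaining 0)
4 → bin 3 (remaining 6)
2 → bin 3 (remaining 4)
7 → bin 4 (remaining 3)
6 → bin 5 (remaining 4)
4 → bin 3 (remaining 0)
Final bins: [9,1] [5,5] [4,2,4] [7] [6].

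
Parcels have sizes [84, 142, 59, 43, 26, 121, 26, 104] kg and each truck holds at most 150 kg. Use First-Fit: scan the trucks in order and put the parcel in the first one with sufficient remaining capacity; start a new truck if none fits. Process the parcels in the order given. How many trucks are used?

truck 1: place 84 kg, 66 kg left
truck 2: place 142 kg, 8 kg left
truck 1: place 59 kg, 7 kg left
truck 3: place 43 kg, 107 kg left
truck 3: place 26 kg, 81 kg left
truck 4: place 121 kg, 29 kg left
truck 3: place 26 kg, 55 kg left
truck 5: place 104 kg, 46 kg left
Final trucks: [84,59] [142] [43,26,26] [121] [104].

5 trucks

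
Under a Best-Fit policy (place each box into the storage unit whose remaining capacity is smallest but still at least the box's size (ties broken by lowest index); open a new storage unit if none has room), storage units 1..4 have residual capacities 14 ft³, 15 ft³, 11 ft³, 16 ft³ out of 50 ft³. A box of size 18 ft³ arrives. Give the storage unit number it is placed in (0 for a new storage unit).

No storage unit has ≥ 18 ft³ free, so a new storage unit is opened.

0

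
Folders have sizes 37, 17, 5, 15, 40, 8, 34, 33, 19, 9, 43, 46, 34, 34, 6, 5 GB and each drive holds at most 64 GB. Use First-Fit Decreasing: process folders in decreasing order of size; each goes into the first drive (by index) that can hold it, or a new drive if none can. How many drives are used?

8 drives

Sorted descending: 46, 43, 40, 37, 34, 34, 34, 33, 19, 17, 15, 9, 8, 6, 5, 5.
46 GB → drive 1 (remaining 18 GB)
43 GB → drive 2 (remaining 21 GB)
40 GB → drive 3 (remaining 24 GB)
37 GB → drive 4 (remaining 27 GB)
34 GB → drive 5 (remaining 30 GB)
34 GB → drive 6 (remaining 30 GB)
34 GB → drive 7 (remaining 30 GB)
33 GB → drive 8 (remaining 31 GB)
19 GB → drive 2 (remaining 2 GB)
17 GB → drive 1 (remaining 1 GB)
15 GB → drive 3 (remaining 9 GB)
9 GB → drive 3 (remaining 0 GB)
8 GB → drive 4 (remaining 19 GB)
6 GB → drive 4 (remaining 13 GB)
5 GB → drive 4 (remaining 8 GB)
5 GB → drive 4 (remaining 3 GB)
Final drives: [46,17] [43,19] [40,15,9] [37,8,6,5,5] [34] [34] [34] [33].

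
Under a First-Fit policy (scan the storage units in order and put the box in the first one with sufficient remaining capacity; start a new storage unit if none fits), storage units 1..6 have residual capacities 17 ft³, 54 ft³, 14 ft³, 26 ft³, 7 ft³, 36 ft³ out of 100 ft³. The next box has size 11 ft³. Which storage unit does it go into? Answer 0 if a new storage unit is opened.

1

Storage units with room: storage unit 1 (17 ft³), storage unit 2 (54 ft³), storage unit 3 (14 ft³), storage unit 4 (26 ft³), storage unit 6 (36 ft³).
The first with room is storage unit 1.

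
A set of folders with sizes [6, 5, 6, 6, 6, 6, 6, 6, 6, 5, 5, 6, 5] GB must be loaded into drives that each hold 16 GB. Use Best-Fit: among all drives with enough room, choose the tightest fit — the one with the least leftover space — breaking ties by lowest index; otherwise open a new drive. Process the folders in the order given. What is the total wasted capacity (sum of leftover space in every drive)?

22

drive 1: place 6 GB, 10 GB left
drive 1: place 5 GB, 5 GB left
drive 2: place 6 GB, 10 GB left
drive 2: place 6 GB, 4 GB left
drive 3: place 6 GB, 10 GB left
drive 3: place 6 GB, 4 GB left
drive 4: place 6 GB, 10 GB left
drive 4: place 6 GB, 4 GB left
drive 5: place 6 GB, 10 GB left
drive 1: place 5 GB, 0 GB left
drive 5: place 5 GB, 5 GB left
drive 6: place 6 GB, 10 GB left
drive 5: place 5 GB, 0 GB left
6 drives × 16 GB = 96 GB; used 74 GB; unused 22 GB.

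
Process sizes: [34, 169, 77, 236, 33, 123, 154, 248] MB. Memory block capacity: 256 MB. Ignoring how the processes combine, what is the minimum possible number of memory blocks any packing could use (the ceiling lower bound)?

Total size = 34 + 169 + 77 + 236 + 33 + 123 + 154 + 248 = 1074 MB.
⌈1074 / 256⌉ = 5.

5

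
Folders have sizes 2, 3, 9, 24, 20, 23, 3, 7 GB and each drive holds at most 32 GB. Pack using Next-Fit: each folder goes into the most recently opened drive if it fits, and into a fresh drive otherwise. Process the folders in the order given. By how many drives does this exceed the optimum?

Next-Fit: [2,3,9] [24] [20] [23,3] [7] → 5 drives.
Total size 91 GB; any packing needs at least ⌈91/32⌉ = 3 drives.
An optimal packing achieves that bound: [24,7] [23,9] [20,3,3,2] → 3 drives.
Excess: 5 − 3 = 2.

2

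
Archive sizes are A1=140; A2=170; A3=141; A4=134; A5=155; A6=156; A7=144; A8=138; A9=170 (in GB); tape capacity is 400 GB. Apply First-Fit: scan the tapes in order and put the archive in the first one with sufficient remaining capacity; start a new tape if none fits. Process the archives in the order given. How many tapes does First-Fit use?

Put A1 (140 GB) in tape 1; 260 GB remain.
Put A2 (170 GB) in tape 1; 90 GB remain.
Put A3 (141 GB) in tape 2; 259 GB remain.
Put A4 (134 GB) in tape 2; 125 GB remain.
Put A5 (155 GB) in tape 3; 245 GB remain.
Put A6 (156 GB) in tape 3; 89 GB remain.
Put A7 (144 GB) in tape 4; 256 GB remain.
Put A8 (138 GB) in tape 4; 118 GB remain.
Put A9 (170 GB) in tape 5; 230 GB remain.
Final tapes: [140,170] [141,134] [155,156] [144,138] [170].

5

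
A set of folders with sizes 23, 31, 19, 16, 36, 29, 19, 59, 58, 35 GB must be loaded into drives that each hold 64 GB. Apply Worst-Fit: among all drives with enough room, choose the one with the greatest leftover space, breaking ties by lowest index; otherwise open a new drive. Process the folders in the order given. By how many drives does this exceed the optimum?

0

Worst-Fit: [23,31] [19,16,29] [36,19] [59] [58] [35] → 6 drives.
Total size 325 GB; any packing needs at least ⌈325/64⌉ = 6 drives.
So 6 is already optimal.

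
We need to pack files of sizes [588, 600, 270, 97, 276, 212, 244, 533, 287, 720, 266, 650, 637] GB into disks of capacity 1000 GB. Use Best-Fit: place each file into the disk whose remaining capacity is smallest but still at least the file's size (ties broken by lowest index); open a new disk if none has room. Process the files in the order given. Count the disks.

disk 1: place 588 GB, 412 GB left
disk 2: place 600 GB, 400 GB left
disk 2: place 270 GB, 130 GB left
disk 2: place 97 GB, 33 GB left
disk 1: place 276 GB, 136 GB left
disk 3: place 212 GB, 788 GB left
disk 3: place 244 GB, 544 GB left
disk 3: place 533 GB, 11 GB left
disk 4: place 287 GB, 713 GB left
disk 5: place 720 GB, 280 GB left
disk 5: place 266 GB, 14 GB left
disk 4: place 650 GB, 63 GB left
disk 6: place 637 GB, 363 GB left
Final disks: [588,276] [600,270,97] [212,244,533] [287,650] [720,266] [637].

6 disks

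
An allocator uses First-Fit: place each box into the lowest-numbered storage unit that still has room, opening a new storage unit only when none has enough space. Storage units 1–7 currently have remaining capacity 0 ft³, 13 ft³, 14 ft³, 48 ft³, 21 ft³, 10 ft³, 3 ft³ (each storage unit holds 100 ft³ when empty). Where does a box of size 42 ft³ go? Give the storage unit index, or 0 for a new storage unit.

Storage units with room: storage unit 4 (48 ft³).
The first with room is storage unit 4.

4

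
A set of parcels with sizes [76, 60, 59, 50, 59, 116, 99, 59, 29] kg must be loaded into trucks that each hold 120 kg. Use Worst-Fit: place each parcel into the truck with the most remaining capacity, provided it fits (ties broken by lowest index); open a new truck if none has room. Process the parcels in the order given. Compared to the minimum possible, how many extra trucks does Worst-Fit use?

Worst-Fit: [76] [60,59] [50,59] [116] [99] [59,29] → 6 trucks.
Total size 607 kg; any packing needs at least ⌈607/120⌉ = 6 trucks.
So 6 is already optimal.

0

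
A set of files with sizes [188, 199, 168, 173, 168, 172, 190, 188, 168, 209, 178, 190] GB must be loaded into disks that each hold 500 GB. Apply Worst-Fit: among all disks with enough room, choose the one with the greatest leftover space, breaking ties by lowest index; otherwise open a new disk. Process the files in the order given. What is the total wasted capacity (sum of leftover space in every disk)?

188 GB → disk 1 (remaining 312 GB)
199 GB → disk 1 (remaining 113 GB)
168 GB → disk 2 (remaining 332 GB)
173 GB → disk 2 (remaining 159 GB)
168 GB → disk 3 (remaining 332 GB)
172 GB → disk 3 (remaining 160 GB)
190 GB → disk 4 (remaining 310 GB)
188 GB → disk 4 (remaining 122 GB)
168 GB → disk 5 (remaining 332 GB)
209 GB → disk 5 (remaining 123 GB)
178 GB → disk 6 (remaining 322 GB)
190 GB → disk 6 (remaining 132 GB)
6 disks × 500 GB = 3000 GB; used 2191 GB; unused 809 GB.

809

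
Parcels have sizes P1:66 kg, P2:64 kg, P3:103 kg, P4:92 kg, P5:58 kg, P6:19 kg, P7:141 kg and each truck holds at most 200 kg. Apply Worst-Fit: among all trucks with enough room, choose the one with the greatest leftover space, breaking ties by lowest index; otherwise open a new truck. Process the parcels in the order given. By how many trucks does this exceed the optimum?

Worst-Fit: [66,64,58] [103,92] [19,141] → 3 trucks.
Total size 543 kg; any packing needs at least ⌈543/200⌉ = 3 trucks.
So 3 is already optimal.

0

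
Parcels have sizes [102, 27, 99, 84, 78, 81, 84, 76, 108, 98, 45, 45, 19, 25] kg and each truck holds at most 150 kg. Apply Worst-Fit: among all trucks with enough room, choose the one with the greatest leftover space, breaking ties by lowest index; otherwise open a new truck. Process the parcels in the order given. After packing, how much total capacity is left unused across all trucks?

Put 102 kg in truck 1; 48 kg remain.
Put 27 kg in truck 1; 21 kg remain.
Put 99 kg in truck 2; 51 kg remain.
Put 84 kg in truck 3; 66 kg remain.
Put 78 kg in truck 4; 72 kg remain.
Put 81 kg in truck 5; 69 kg remain.
Put 84 kg in truck 6; 66 kg remain.
Put 76 kg in truck 7; 74 kg remain.
Put 108 kg in truck 8; 42 kg remain.
Put 98 kg in truck 9; 52 kg remain.
Put 45 kg in truck 7; 29 kg remain.
Put 45 kg in truck 4; 27 kg remain.
Put 19 kg in truck 5; 50 kg remain.
Put 25 kg in truck 3; 41 kg remain.
9 trucks × 150 kg = 1350 kg; used 971 kg; unused 379 kg.

379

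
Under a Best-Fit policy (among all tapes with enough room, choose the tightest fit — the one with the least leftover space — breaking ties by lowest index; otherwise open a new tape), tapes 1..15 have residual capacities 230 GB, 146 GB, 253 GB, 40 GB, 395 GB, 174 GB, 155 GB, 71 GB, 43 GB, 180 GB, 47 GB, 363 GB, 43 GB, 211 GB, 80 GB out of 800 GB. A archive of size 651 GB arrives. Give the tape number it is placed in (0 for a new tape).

0

No tape has ≥ 651 GB free, so a new tape is opened.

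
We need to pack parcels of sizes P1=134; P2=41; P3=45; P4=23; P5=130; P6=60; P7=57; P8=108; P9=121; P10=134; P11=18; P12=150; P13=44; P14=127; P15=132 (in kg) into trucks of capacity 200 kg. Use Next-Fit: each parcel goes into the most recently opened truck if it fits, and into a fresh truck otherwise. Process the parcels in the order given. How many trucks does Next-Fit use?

9

P1 (134 kg) → truck 1 (remaining 66 kg)
P2 (41 kg) → truck 1 (remaining 25 kg)
P3 (45 kg) → truck 2 (remaining 155 kg)
P4 (23 kg) → truck 2 (remaining 132 kg)
P5 (130 kg) → truck 2 (remaining 2 kg)
P6 (60 kg) → truck 3 (remaining 140 kg)
P7 (57 kg) → truck 3 (remaining 83 kg)
P8 (108 kg) → truck 4 (remaining 92 kg)
P9 (121 kg) → truck 5 (remaining 79 kg)
P10 (134 kg) → truck 6 (remaining 66 kg)
P11 (18 kg) → truck 6 (remaining 48 kg)
P12 (150 kg) → truck 7 (remaining 50 kg)
P13 (44 kg) → truck 7 (remaining 6 kg)
P14 (127 kg) → truck 8 (remaining 73 kg)
P15 (132 kg) → truck 9 (remaining 68 kg)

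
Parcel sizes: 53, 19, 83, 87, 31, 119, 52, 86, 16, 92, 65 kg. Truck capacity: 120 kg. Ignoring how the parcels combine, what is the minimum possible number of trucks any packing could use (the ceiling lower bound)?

Total size = 53 + 19 + 83 + 87 + 31 + 119 + 52 + 86 + 16 + 92 + 65 = 703 kg.
⌈703 / 120⌉ = 6.

6 trucks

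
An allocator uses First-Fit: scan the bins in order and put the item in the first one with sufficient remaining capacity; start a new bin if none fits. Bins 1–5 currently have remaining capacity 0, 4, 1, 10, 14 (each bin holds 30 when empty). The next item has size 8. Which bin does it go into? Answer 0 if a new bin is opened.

Bins with room: bin 4 (10), bin 5 (14).
The first with room is bin 4.

4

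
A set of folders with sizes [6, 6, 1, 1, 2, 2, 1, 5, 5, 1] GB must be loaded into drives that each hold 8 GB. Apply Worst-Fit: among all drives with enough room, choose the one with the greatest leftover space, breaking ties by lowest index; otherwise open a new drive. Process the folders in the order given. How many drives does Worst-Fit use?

5

Put 6 GB in drive 1; 2 GB remain.
Put 6 GB in drive 2; 2 GB remain.
Put 1 GB in drive 1; 1 GB remain.
Put 1 GB in drive 2; 1 GB remain.
Put 2 GB in drive 3; 6 GB remain.
Put 2 GB in drive 3; 4 GB remain.
Put 1 GB in drive 3; 3 GB remain.
Put 5 GB in drive 4; 3 GB remain.
Put 5 GB in drive 5; 3 GB remain.
Put 1 GB in drive 3; 2 GB remain.
Final drives: [6,1] [6,1] [2,2,1,1] [5] [5].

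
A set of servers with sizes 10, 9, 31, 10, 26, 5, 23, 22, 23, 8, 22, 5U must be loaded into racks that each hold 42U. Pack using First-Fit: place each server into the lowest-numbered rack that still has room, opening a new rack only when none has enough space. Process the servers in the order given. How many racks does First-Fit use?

7

10U → rack 1 (remaining 32U)
9U → rack 1 (remaining 23U)
31U → rack 2 (remaining 11U)
10U → rack 1 (remaining 13U)
26U → rack 3 (remaining 16U)
5U → rack 1 (remaining 8U)
23U → rack 4 (remaining 19U)
22U → rack 5 (remaining 20U)
23U → rack 6 (remaining 19U)
8U → rack 1 (remaining 0U)
22U → rack 7 (remaining 20U)
5U → rack 2 (remaining 6U)
Final racks: [10,9,10,5,8] [31,5] [26] [23] [22] [23] [22].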